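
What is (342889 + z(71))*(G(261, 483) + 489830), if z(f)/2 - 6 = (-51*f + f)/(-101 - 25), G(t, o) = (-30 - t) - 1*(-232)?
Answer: 1175793947147/7 ≈ 1.6797e+11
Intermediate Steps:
G(t, o) = 202 - t (G(t, o) = (-30 - t) + 232 = 202 - t)
z(f) = 12 + 50*f/63 (z(f) = 12 + 2*((-51*f + f)/(-101 - 25)) = 12 + 2*(-50*f/(-126)) = 12 + 2*(-50*f*(-1/126)) = 12 + 2*(25*f/63) = 12 + 50*f/63)
(342889 + z(71))*(G(261, 483) + 489830) = (342889 + (12 + (50/63)*71))*((202 - 1*261) + 489830) = (342889 + (12 + 3550/63))*((202 - 261) + 489830) = (342889 + 4306/63)*(-59 + 489830) = (21606313/63)*489771 = 1175793947147/7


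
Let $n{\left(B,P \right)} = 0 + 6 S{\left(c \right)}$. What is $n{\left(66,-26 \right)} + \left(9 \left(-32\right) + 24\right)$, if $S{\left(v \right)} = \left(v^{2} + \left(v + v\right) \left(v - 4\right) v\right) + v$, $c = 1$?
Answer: $-288$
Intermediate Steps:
$S{\left(v \right)} = v + v^{2} + 2 v^{2} \left(-4 + v\right)$ ($S{\left(v \right)} = \left(v^{2} + 2 v \left(-4 + v\right) v\right) + v = \left(v^{2} + 2 v^{2} \left(-4 + v\right)\right) + v = v + v^{2} + 2 v^{2} \left(-4 + v\right)$)
$n{\left(B,P \right)} = -24$ ($n{\left(B,P \right)} = 0 + 6 \cdot 1 \left(1 - 7 + 2 \cdot 1^{2}\right) = 0 + 6 \cdot 1 \left(1 - 7 + 2 \cdot 1\right) = 0 + 6 \cdot 1 \left(1 - 7 + 2\right) = 0 + 6 \cdot 1 \left(-4\right) = 0 + 6 \left(-4\right) = 0 - 24 = -24$)
$n{\left(66,-26 \right)} + \left(9 \left(-32\right) + 24\right) = -24 + \left(9 \left(-32\right) + 24\right) = -24 + \left(-288 + 24\right) = -24 - 264 = -288$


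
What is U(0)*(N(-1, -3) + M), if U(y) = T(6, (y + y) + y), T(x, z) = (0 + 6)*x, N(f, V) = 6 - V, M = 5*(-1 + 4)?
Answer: 864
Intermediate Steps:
M = 15 (M = 5*3 = 15)
T(x, z) = 6*x
U(y) = 36 (U(y) = 6*6 = 36)
U(0)*(N(-1, -3) + M) = 36*((6 - 1*(-3)) + 15) = 36*((6 + 3) + 15) = 36*(9 + 15) = 36*24 = 864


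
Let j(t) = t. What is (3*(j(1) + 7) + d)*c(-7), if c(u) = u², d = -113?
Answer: -4361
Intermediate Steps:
(3*(j(1) + 7) + d)*c(-7) = (3*(1 + 7) - 113)*(-7)² = (3*8 - 113)*49 = (24 - 113)*49 = -89*49 = -4361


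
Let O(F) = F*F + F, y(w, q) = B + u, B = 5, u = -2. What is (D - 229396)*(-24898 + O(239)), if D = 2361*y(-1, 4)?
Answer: -7216724606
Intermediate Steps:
y(w, q) = 3 (y(w, q) = 5 - 2 = 3)
O(F) = F + F**2 (O(F) = F**2 + F = F + F**2)
D = 7083 (D = 2361*3 = 7083)
(D - 229396)*(-24898 + O(239)) = (7083 - 229396)*(-24898 + 239*(1 + 239)) = -222313*(-24898 + 239*240) = -222313*(-24898 + 57360) = -222313*32462 = -7216724606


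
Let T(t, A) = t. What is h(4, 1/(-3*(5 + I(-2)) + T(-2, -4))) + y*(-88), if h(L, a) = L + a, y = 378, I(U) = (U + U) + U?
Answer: -33259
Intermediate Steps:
I(U) = 3*U (I(U) = 2*U + U = 3*U)
h(4, 1/(-3*(5 + I(-2)) + T(-2, -4))) + y*(-88) = (4 + 1/(-3*(5 + 3*(-2)) - 2)) + 378*(-88) = (4 + 1/(-3*(5 - 6) - 2)) - 33264 = (4 + 1/(-3*(-1) - 2)) - 33264 = (4 + 1/(3 - 2)) - 33264 = (4 + 1/1) - 33264 = (4 + 1) - 33264 = 5 - 33264 = -33259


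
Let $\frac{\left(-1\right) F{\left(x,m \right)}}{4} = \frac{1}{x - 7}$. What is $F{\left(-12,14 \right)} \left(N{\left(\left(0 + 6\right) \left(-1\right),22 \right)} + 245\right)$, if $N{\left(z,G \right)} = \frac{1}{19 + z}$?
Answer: $\frac{12744}{247} \approx 51.595$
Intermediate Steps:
$F{\left(x,m \right)} = - \frac{4}{-7 + x}$ ($F{\left(x,m \right)} = - \frac{4}{x - 7} = - \frac{4}{-7 + x}$)
$F{\left(-12,14 \right)} \left(N{\left(\left(0 + 6\right) \left(-1\right),22 \right)} + 245\right) = - \frac{4}{-7 - 12} \left(\frac{1}{19 + \left(0 + 6\right) \left(-1\right)} + 245\right) = - \frac{4}{-19} \left(\frac{1}{19 + 6 \left(-1\right)} + 245\right) = \left(-4\right) \left(- \frac{1}{19}\right) \left(\frac{1}{19 - 6} + 245\right) = \frac{4 \left(\frac{1}{13} + 245\right)}{19} = \frac{4}{19} \cdot \frac{3186}{13} = \frac{12744}{247}$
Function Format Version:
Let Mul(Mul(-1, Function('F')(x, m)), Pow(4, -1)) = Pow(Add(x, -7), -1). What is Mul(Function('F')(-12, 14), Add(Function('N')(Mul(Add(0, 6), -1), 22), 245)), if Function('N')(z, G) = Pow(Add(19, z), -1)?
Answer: Rational(12744, 247) ≈ 51.595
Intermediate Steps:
Function('F')(x, m) = Mul(-4, Pow(Add(-7, x), -1)) (Function('F')(x, m) = Mul(-4, Pow(Add(x, -7), -1)) = Mul(-4, Pow(Add(-7, x), -1)))
Mul(Function('F')(-12, 14), Add(Function('N')(Mul(Add(0, 6), -1), 22), 245)) = Mul(Mul(-4, Pow(Add(-7, -12), -1)), Add(Pow(Add(19, Mul(Add(0, 6), -1)), -1), 245)) = Mul(Mul(-4, Pow(-19, -1)), Add(Pow(Add(19, Mul(6, -1)), -1), 245)) = Mul(Mul(-4, Rational(-1, 19)), Add(Pow(Add(19, -6), -1), 245)) = Mul(Rational(4, 19), Add(Pow(13, -1), 245)) = Mul(Rational(4, 19), Add(Rational(1, 13), 245)) = Mul(Rational(4, 19), Rational(3186, 13)) = Rational(12744, 247)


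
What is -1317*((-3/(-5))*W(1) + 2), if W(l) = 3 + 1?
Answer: -28974/5 ≈ -5794.8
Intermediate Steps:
W(l) = 4
-1317*((-3/(-5))*W(1) + 2) = -1317*(-3/(-5)*4 + 2) = -1317*(-3*(-1/5)*4 + 2) = -1317*((3/5)*4 + 2) = -1317*(12/5 + 2) = -1317*22/5 = -28974/5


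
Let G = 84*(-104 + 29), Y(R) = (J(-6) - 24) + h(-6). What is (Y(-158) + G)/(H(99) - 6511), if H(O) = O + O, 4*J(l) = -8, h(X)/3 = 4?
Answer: 6314/6313 ≈ 1.0002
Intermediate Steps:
h(X) = 12 (h(X) = 3*4 = 12)
J(l) = -2 (J(l) = (¼)*(-8) = -2)
H(O) = 2*O
Y(R) = -14 (Y(R) = (-2 - 24) + 12 = -26 + 12 = -14)
G = -6300 (G = 84*(-75) = -6300)
(Y(-158) + G)/(H(99) - 6511) = (-14 - 6300)/(2*99 - 6511) = -6314/(198 - 6511) = -6314/(-6313) = -6314*(-1/6313) = 6314/6313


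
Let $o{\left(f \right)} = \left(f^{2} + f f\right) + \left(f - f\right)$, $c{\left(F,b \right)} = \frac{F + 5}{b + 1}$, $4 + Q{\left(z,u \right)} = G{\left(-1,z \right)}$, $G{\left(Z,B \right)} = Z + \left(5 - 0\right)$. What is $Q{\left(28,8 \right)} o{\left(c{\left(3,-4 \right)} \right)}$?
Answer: $0$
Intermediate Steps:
$G{\left(Z,B \right)} = 5 + Z$ ($G{\left(Z,B \right)} = Z + \left(5 + 0\right) = Z + 5 = 5 + Z$)
$Q{\left(z,u \right)} = 0$ ($Q{\left(z,u \right)} = -4 + \left(5 - 1\right) = -4 + 4 = 0$)
$c{\left(F,b \right)} = \frac{5 + F}{1 + b}$
$o{\left(f \right)} = 2 f^{2}$ ($o{\left(f \right)} = \left(f^{2} + f^{2}\right) + 0 = 2 f^{2} + 0 = 2 f^{2}$)
$Q{\left(28,8 \right)} o{\left(c{\left(3,-4 \right)} \right)} = 0 \cdot 2 \left(\frac{5 + 3}{1 - 4}\right)^{2} = 0 \cdot 2 \left(\frac{1}{-3} \cdot 8\right)^{2} = 0 \cdot 2 \left(\left(- \frac{1}{3}\right) 8\right)^{2} = 0 \cdot 2 \left(- \frac{8}{3}\right)^{2} = 0 \cdot 2 \cdot \frac{64}{9} = 0 \cdot \frac{128}{9} = 0$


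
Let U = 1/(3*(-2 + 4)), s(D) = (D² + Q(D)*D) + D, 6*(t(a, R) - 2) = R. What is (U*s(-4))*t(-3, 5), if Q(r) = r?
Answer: 119/9 ≈ 13.222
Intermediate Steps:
t(a, R) = 2 + R/6
s(D) = D + 2*D² (s(D) = (D² + D*D) + D = (D² + D²) + D = 2*D² + D = D + 2*D²)
U = ⅙ (U = 1/(3*2) = 1/6 = ⅙ ≈ 0.16667)
(U*s(-4))*t(-3, 5) = ((-4*(1 + 2*(-4)))/6)*(2 + (⅙)*5) = ((-4*(1 - 8))/6)*(2 + ⅚) = ((-4*(-7))/6)*(17/6) = ((⅙)*28)*(17/6) = (14/3)*(17/6) = 119/9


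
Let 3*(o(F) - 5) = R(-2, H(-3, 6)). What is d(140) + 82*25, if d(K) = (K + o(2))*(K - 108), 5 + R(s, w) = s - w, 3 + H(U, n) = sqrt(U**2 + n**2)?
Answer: 19942/3 - 32*sqrt(5) ≈ 6575.8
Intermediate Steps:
H(U, n) = -3 + sqrt(U**2 + n**2)
R(s, w) = -5 + s - w (R(s, w) = -5 + (s - w) = -5 + s - w)
o(F) = 11/3 - sqrt(5) (o(F) = 5 + (-5 - 2 - (-3 + sqrt((-3)**2 + 6**2)))/3 = 5 + (-5 - 2 - (-3 + sqrt(9 + 36)))/3 = 5 + (-5 - 2 - (-3 + sqrt(45)))/3 = 5 + (-5 - 2 - (-3 + 3*sqrt(5)))/3 = 5 + (-5 - 2 + (3 - 3*sqrt(5)))/3 = 5 + (-4 - 3*sqrt(5))/3 = 5 + (-4/3 - sqrt(5)) = 11/3 - sqrt(5))
d(K) = (-108 + K)*(11/3 + K - sqrt(5)) (d(K) = (K + (11/3 - sqrt(5)))*(K - 108) = (11/3 + K - sqrt(5))*(-108 + K) = (-108 + K)*(11/3 + K - sqrt(5)))
d(140) + 82*25 = (-396 + 140**2 + 108*sqrt(5) - 313/3*140 - 1*140*sqrt(5)) + 82*25 = (-396 + 19600 + 108*sqrt(5) - 43820/3 - 140*sqrt(5)) + 2050 = (13792/3 - 32*sqrt(5)) + 2050 = 19942/3 - 32*sqrt(5)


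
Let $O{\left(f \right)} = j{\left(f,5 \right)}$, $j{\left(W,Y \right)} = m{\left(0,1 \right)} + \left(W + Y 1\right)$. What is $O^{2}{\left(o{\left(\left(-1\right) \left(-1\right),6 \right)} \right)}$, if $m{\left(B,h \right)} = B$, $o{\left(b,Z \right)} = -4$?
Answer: $1$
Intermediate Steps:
$j{\left(W,Y \right)} = W + Y$ ($j{\left(W,Y \right)} = 0 + \left(W + Y 1\right) = 0 + \left(W + Y\right) = W + Y$)
$O{\left(f \right)} = 5 + f$ ($O{\left(f \right)} = f + 5 = 5 + f$)
$O^{2}{\left(o{\left(\left(-1\right) \left(-1\right),6 \right)} \right)} = \left(5 - 4\right)^{2} = 1^{2} = 1$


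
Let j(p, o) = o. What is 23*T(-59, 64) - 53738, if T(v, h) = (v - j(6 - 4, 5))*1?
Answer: -55210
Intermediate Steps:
T(v, h) = -5 + v (T(v, h) = (v - 1*5)*1 = (v - 5)*1 = (-5 + v)*1 = -5 + v)
23*T(-59, 64) - 53738 = 23*(-5 - 59) - 53738 = 23*(-64) - 53738 = -1472 - 53738 = -55210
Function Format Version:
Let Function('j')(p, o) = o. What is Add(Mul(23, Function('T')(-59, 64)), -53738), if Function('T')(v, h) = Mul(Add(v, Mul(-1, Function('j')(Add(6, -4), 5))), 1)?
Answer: -55210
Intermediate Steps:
Function('T')(v, h) = Add(-5, v) (Function('T')(v, h) = Mul(Add(v, Mul(-1, 5)), 1) = Mul(Add(v, -5), 1) = Mul(Add(-5, v), 1) = Add(-5, v))
Add(Mul(23, Function('T')(-59, 64)), -53738) = Add(Mul(23, Add(-5, -59)), -53738) = Add(Mul(23, -64), -53738) = Add(-1472, -53738) = -55210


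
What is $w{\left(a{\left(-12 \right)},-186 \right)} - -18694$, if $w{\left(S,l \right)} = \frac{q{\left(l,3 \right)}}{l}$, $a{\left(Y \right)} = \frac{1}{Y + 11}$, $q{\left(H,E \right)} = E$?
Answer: $\frac{1159027}{62} \approx 18694.0$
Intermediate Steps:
$a{\left(Y \right)} = \frac{1}{11 + Y}$
$w{\left(S,l \right)} = \frac{3}{l}$
$w{\left(a{\left(-12 \right)},-186 \right)} - -18694 = \frac{3}{-186} - -18694 = 3 \left(- \frac{1}{186}\right) + 18694 = - \frac{1}{62} + 18694 = \frac{1159027}{62}$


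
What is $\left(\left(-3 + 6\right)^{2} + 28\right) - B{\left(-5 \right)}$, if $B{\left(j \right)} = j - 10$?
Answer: $52$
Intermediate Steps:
$B{\left(j \right)} = -10 + j$
$\left(\left(-3 + 6\right)^{2} + 28\right) - B{\left(-5 \right)} = \left(\left(-3 + 6\right)^{2} + 28\right) - \left(-10 - 5\right) = \left(3^{2} + 28\right) - -15 = \left(9 + 28\right) + 15 = 37 + 15 = 52$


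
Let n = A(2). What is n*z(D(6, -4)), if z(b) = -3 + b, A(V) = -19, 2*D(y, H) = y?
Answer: 0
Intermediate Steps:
D(y, H) = y/2
n = -19
n*z(D(6, -4)) = -19*(-3 + (1/2)*6) = -19*(-3 + 3) = -19*0 = 0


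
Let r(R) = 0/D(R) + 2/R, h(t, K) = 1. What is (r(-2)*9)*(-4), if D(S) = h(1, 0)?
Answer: 36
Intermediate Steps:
D(S) = 1
r(R) = 2/R (r(R) = 0/1 + 2/R = 0*1 + 2/R = 0 + 2/R = 2/R)
(r(-2)*9)*(-4) = ((2/(-2))*9)*(-4) = ((2*(-1/2))*9)*(-4) = -1*9*(-4) = -9*(-4) = 36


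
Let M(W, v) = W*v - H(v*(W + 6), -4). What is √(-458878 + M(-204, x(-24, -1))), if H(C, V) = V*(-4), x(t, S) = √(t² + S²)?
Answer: √(-458894 - 204*√577) ≈ 681.02*I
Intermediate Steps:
x(t, S) = √(S² + t²)
H(C, V) = -4*V
M(W, v) = -16 + W*v (M(W, v) = W*v - (-4)*(-4) = W*v - 1*16 = W*v - 16 = -16 + W*v)
√(-458878 + M(-204, x(-24, -1))) = √(-458878 + (-16 - 204*√((-1)² + (-24)²))) = √(-458878 + (-16 - 204*√(1 + 576))) = √(-458878 + (-16 - 204*√577)) = √(-458894 - 204*√577)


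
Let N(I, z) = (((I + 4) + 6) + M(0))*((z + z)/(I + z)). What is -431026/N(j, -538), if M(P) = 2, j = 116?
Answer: -45473243/34432 ≈ -1320.7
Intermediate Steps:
N(I, z) = 2*z*(12 + I)/(I + z) (N(I, z) = (((I + 4) + 6) + 2)*((z + z)/(I + z)) = (((4 + I) + 6) + 2)*((2*z)/(I + z)) = ((10 + I) + 2)*(2*z/(I + z)) = (12 + I)*(2*z/(I + z)) = 2*z*(12 + I)/(I + z))
-431026/N(j, -538) = -431026*(-(116 - 538)/(1076*(12 + 116))) = -431026/(2*(-538)*128/(-422)) = -431026/(2*(-538)*(-1/422)*128) = -431026/68864/211 = -431026*211/68864 = -45473243/34432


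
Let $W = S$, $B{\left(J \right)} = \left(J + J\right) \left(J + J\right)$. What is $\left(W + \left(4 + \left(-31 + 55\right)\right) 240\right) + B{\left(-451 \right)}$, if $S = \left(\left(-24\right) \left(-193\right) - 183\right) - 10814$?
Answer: $813959$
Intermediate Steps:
$B{\left(J \right)} = 4 J^{2}$ ($B{\left(J \right)} = 2 J 2 J = 4 J^{2}$)
$S = -6365$ ($S = \left(4632 - 183\right) - 10814 = 4449 - 10814 = -6365$)
$W = -6365$
$\left(W + \left(4 + \left(-31 + 55\right)\right) 240\right) + B{\left(-451 \right)} = \left(-6365 + \left(4 + \left(-31 + 55\right)\right) 240\right) + 4 \left(-451\right)^{2} = \left(-6365 + \left(4 + 24\right) 240\right) + 4 \cdot 203401 = \left(-6365 + 28 \cdot 240\right) + 813604 = \left(-6365 + 6720\right) + 813604 = 355 + 813604 = 813959$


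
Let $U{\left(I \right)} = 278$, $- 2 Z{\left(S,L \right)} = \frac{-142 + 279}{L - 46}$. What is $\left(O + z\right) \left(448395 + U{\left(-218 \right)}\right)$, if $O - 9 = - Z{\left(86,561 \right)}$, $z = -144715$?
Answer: $- \frac{66873383923939}{1030} \approx -6.4926 \cdot 10^{10}$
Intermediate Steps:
$Z{\left(S,L \right)} = - \frac{137}{2 \left(-46 + L\right)}$ ($Z{\left(S,L \right)} = - \frac{\left(-142 + 279\right) \frac{1}{L - 46}}{2} = - \frac{137 \frac{1}{-46 + L}}{2} = - \frac{137}{2 \left(-46 + L\right)}$)
$O = \frac{9407}{1030}$ ($O = 9 - - \frac{137}{-92 + 2 \cdot 561} = 9 - - \frac{137}{-92 + 1122} = 9 - - \frac{137}{1030} = 9 + \frac{137}{1030} = \frac{9407}{1030} \approx 9.133$)
$\left(O + z\right) \left(448395 + U{\left(-218 \right)}\right) = \left(\frac{9407}{1030} - 144715\right) \left(448395 + 278\right) = \left(- \frac{149047043}{1030}\right) 448673 = - \frac{66873383923939}{1030}$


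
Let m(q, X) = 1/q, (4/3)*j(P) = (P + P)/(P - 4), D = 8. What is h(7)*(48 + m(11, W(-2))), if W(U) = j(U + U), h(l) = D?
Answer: 4232/11 ≈ 384.73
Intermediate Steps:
j(P) = 3*P/(2*(-4 + P)) (j(P) = 3*((P + P)/(P - 4))/4 = 3*((2*P)/(-4 + P))/4 = 3*(2*P/(-4 + P))/4 = 3*P/(2*(-4 + P)))
h(l) = 8
W(U) = 3*U/(-4 + 2*U) (W(U) = 3*(U + U)/(2*(-4 + (U + U))) = 3*(2*U)/(2*(-4 + 2*U)) = 3*U/(-4 + 2*U))
m(q, X) = 1/q
h(7)*(48 + m(11, W(-2))) = 8*(48 + 1/11) = 8*(529/11) = 4232/11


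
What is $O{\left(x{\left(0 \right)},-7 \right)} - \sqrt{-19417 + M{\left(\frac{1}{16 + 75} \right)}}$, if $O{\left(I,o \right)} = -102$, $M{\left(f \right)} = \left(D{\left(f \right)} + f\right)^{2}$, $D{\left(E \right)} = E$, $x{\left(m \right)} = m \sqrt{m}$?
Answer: $-102 - \frac{3 i \sqrt{17865797}}{91} \approx -102.0 - 139.34 i$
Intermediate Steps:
$x{\left(m \right)} = m^{\frac{3}{2}}$
$M{\left(f \right)} = 4 f^{2}$ ($M{\left(f \right)} = \left(f + f\right)^{2} = \left(2 f\right)^{2} = 4 f^{2}$)
$O{\left(x{\left(0 \right)},-7 \right)} - \sqrt{-19417 + M{\left(\frac{1}{16 + 75} \right)}} = -102 - \sqrt{-19417 + 4 \left(\frac{1}{16 + 75}\right)^{2}} = -102 - \sqrt{-19417 + 4 \left(\frac{1}{91}\right)^{2}} = -102 - \sqrt{-19417 + \frac{4}{8281}} = -102 - \sqrt{- \frac{160792173}{8281}} = -102 - \frac{3 i \sqrt{17865797}}{91}$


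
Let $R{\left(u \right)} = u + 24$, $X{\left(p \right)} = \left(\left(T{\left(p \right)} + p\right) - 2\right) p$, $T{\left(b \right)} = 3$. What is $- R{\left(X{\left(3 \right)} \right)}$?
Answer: $-36$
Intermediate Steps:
$X{\left(p \right)} = p \left(1 + p\right)$ ($X{\left(p \right)} = \left(\left(3 + p\right) - 2\right) p = \left(1 + p\right) p = p \left(1 + p\right)$)
$R{\left(u \right)} = 24 + u$
$- R{\left(X{\left(3 \right)} \right)} = - (24 + 3 \left(1 + 3\right)) = - (24 + 3 \cdot 4) = - (24 + 12) = \left(-1\right) 36 = -36$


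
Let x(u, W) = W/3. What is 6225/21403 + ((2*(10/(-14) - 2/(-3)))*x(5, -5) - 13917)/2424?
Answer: -17814683483/3268494936 ≈ -5.4504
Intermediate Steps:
x(u, W) = W/3 (x(u, W) = W*(⅓) = W/3)
6225/21403 + ((2*(10/(-14) - 2/(-3)))*x(5, -5) - 13917)/2424 = 6225/21403 + ((2*(10/(-14) - 2/(-3)))*((⅓)*(-5)) - 13917)/2424 = 6225*(1/21403) + ((2*(10*(-1/14) - 2*(-⅓)))*(-5/3) - 13917)*(1/2424) = 6225/21403 + ((2*(-5/7 + ⅔))*(-5/3) - 13917)*(1/2424) = 6225/21403 + ((2*(-1/21))*(-5/3) - 13917)*(1/2424) = 6225/21403 + (-2/21*(-5/3) - 13917)*(1/2424) = 6225/21403 + (10/63 - 13917)*(1/2424) = 6225/21403 - 876761/63*1/2424 = 6225/21403 - 876761/152712 = -17814683483/3268494936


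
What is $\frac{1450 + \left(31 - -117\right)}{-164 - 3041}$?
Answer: $- \frac{1598}{3205} \approx -0.4986$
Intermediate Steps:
$\frac{1450 + \left(31 - -117\right)}{-164 - 3041} = \frac{1450 + \left(31 + 117\right)}{-3205} = \left(1450 + 148\right) \left(- \frac{1}{3205}\right) = 1598 \left(- \frac{1}{3205}\right) = - \frac{1598}{3205}$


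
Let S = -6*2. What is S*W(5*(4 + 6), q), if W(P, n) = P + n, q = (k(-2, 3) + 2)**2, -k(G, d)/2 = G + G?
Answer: -1800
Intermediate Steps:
k(G, d) = -4*G (k(G, d) = -2*(G + G) = -4*G)
S = -12
q = 100 (q = (-4*(-2) + 2)**2 = (8 + 2)**2 = 10**2 = 100)
S*W(5*(4 + 6), q) = -12*(5*(4 + 6) + 100) = -12*(5*10 + 100) = -12*(50 + 100) = -12*150 = -1800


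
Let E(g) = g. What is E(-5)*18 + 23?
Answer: -67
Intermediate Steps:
E(-5)*18 + 23 = -5*18 + 23 = -90 + 23 = -67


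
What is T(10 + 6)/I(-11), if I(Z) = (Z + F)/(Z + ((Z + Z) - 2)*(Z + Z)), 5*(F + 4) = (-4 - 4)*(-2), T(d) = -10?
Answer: 25850/59 ≈ 438.14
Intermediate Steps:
F = -4/5 (F = -4 + ((-4 - 4)*(-2))/5 = -4 + (-8*(-2))/5 = -4 + (1/5)*16 = -4 + 16/5 = -4/5 ≈ -0.80000)
I(Z) = (-4/5 + Z)/(Z + 2*Z*(-2 + 2*Z)) (I(Z) = (Z - 4/5)/(Z + ((Z + Z) - 2)*(Z + Z)) = (-4/5 + Z)/(Z + (2*Z - 2)*(2*Z)) = (-4/5 + Z)/(Z + (-2 + 2*Z)*(2*Z)) = (-4/5 + Z)/(Z + 2*Z*(-2 + 2*Z)))
T(10 + 6)/I(-11) = -10*(-11*(-3 + 4*(-11))/(-4/5 - 11)) = -10/((-1/11*(-59/5)/(-3 - 44))) = -10/((-1/11*(-59/5)/(-47))) = -10/((-1/11*(-1/47)*(-59/5))) = -10/(-59/2585) = -10*(-2585/59) = 25850/59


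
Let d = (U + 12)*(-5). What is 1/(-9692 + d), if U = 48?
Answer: -1/9992 ≈ -0.00010008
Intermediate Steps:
d = -300 (d = (48 + 12)*(-5) = 60*(-5) = -300)
1/(-9692 + d) = 1/(-9692 - 300) = 1/(-9992) = -1/9992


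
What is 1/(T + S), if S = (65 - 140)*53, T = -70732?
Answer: -1/74707 ≈ -1.3386e-5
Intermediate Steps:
S = -3975 (S = -75*53 = -3975)
1/(T + S) = 1/(-70732 - 3975) = 1/(-74707) = -1/74707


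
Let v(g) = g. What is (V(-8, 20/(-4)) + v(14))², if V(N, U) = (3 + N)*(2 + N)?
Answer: 1936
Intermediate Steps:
V(N, U) = (2 + N)*(3 + N)
(V(-8, 20/(-4)) + v(14))² = ((6 + (-8)² + 5*(-8)) + 14)² = ((6 + 64 - 40) + 14)² = (30 + 14)² = 44² = 1936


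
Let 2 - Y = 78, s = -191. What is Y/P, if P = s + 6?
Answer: 76/185 ≈ 0.41081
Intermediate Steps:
P = -185 (P = -191 + 6 = -185)
Y = -76 (Y = 2 - 1*78 = 2 - 78 = -76)
Y/P = -76/(-185) = -76*(-1/185) = 76/185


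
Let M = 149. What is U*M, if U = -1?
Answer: -149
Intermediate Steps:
U*M = -1*149 = -149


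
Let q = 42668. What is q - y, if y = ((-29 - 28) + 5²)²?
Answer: 41644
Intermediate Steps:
y = 1024 (y = (-57 + 25)² = (-32)² = 1024)
q - y = 42668 - 1*1024 = 42668 - 1024 = 41644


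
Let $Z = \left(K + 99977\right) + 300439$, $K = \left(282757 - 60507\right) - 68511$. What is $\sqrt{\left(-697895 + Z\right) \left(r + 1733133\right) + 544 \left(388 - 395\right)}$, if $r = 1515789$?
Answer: $2 i \sqrt{116750013022} \approx 6.8337 \cdot 10^{5} i$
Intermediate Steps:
$K = 153739$ ($K = 222250 - 68511 = 153739$)
$Z = 554155$ ($Z = \left(153739 + 99977\right) + 300439 = 253716 + 300439 = 554155$)
$\sqrt{\left(-697895 + Z\right) \left(r + 1733133\right) + 544 \left(388 - 395\right)} = \sqrt{\left(-697895 + 554155\right) \left(1515789 + 1733133\right) + 544 \left(388 - 395\right)} = \sqrt{\left(-143740\right) 3248922 + 544 \left(-7\right)} = \sqrt{-467000048280 - 3808} = \sqrt{-467000052088} = 2 i \sqrt{116750013022}$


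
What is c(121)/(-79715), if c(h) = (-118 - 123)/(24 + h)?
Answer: 241/11558675 ≈ 2.0850e-5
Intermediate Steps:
c(h) = -241/(24 + h)
c(121)/(-79715) = -241/(24 + 121)/(-79715) = -241/145*(-1/79715) = 241/11558675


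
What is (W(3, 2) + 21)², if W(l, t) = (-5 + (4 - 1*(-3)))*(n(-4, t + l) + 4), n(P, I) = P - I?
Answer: 121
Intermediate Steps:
W(l, t) = -2*l - 2*t (W(l, t) = (-5 + (4 - 1*(-3)))*((-4 - (t + l)) + 4) = (-5 + (4 + 3))*((-4 - (l + t)) + 4) = (-5 + 7)*((-4 + (-l - t)) + 4) = 2*((-4 - l - t) + 4) = 2*(-l - t) = -2*l - 2*t)
(W(3, 2) + 21)² = ((-2*3 - 2*2) + 21)² = ((-6 - 4) + 21)² = (-10 + 21)² = 11² = 121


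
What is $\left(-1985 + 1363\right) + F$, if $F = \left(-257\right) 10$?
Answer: $-3192$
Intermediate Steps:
$F = -2570$
$\left(-1985 + 1363\right) + F = \left(-1985 + 1363\right) - 2570 = -622 - 2570 = -3192$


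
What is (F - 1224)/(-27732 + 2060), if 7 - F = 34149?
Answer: 17683/12836 ≈ 1.3776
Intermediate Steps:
F = -34142 (F = 7 - 1*34149 = 7 - 34149 = -34142)
(F - 1224)/(-27732 + 2060) = (-34142 - 1224)/(-27732 + 2060) = -35366/(-25672) = -35366*(-1/25672) = 17683/12836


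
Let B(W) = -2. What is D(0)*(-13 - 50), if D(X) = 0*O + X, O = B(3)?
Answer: 0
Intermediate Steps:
O = -2
D(X) = X (D(X) = 0*(-2) + X = 0 + X = X)
D(0)*(-13 - 50) = 0*(-13 - 50) = 0*(-63) = 0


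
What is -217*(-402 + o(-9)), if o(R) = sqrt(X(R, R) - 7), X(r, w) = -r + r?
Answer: 87234 - 217*I*sqrt(7) ≈ 87234.0 - 574.13*I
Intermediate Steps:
X(r, w) = 0
o(R) = I*sqrt(7) (o(R) = sqrt(0 - 7) = sqrt(-7) = I*sqrt(7))
-217*(-402 + o(-9)) = -217*(-402 + I*sqrt(7)) = 87234 - 217*I*sqrt(7)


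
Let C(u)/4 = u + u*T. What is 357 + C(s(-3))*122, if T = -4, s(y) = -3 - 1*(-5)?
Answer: -2571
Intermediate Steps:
s(y) = 2 (s(y) = -3 + 5 = 2)
C(u) = -12*u (C(u) = 4*(u + u*(-4)) = 4*(u - 4*u) = 4*(-3*u) = -12*u)
357 + C(s(-3))*122 = 357 - 12*2*122 = 357 - 24*122 = 357 - 2928 = -2571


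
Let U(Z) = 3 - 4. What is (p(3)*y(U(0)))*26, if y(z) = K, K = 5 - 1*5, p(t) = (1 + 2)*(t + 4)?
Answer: 0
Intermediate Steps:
p(t) = 12 + 3*t (p(t) = 3*(4 + t) = 12 + 3*t)
U(Z) = -1
K = 0 (K = 5 - 5 = 0)
y(z) = 0
(p(3)*y(U(0)))*26 = ((12 + 3*3)*0)*26 = ((12 + 9)*0)*26 = (21*0)*26 = 0*26 = 0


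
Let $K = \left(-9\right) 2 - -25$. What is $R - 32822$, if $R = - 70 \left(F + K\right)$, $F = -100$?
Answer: $-26312$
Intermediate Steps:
$K = 7$ ($K = -18 + 25 = 7$)
$R = 6510$ ($R = - 70 \left(-100 + 7\right) = \left(-70\right) \left(-93\right) = 6510$)
$R - 32822 = 6510 - 32822 = -26312$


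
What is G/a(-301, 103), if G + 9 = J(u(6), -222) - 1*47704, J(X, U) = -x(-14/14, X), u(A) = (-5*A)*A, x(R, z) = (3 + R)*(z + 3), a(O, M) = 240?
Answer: -47359/240 ≈ -197.33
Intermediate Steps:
x(R, z) = (3 + R)*(3 + z)
u(A) = -5*A**2
J(X, U) = -6 - 2*X (J(X, U) = -(9 + 3*(-14/14) + 3*X + (-14/14)*X) = -(9 + 3*(-14*1/14) + 3*X + (-14*1/14)*X) = -(9 + 3*(-1) + 3*X - X) = -(9 - 3 + 3*X - X) = -(6 + 2*X) = -6 - 2*X)
G = -47359 (G = -9 + ((-6 - (-10)*6**2) - 1*47704) = -9 + ((-6 - (-10)*36) - 47704) = -9 + ((-6 - 2*(-180)) - 47704) = -9 + ((-6 + 360) - 47704) = -9 + (354 - 47704) = -9 - 47350 = -47359)
G/a(-301, 103) = -47359/240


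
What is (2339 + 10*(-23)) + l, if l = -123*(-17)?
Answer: 4200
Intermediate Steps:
l = 2091
(2339 + 10*(-23)) + l = (2339 + 10*(-23)) + 2091 = (2339 - 230) + 2091 = 2109 + 2091 = 4200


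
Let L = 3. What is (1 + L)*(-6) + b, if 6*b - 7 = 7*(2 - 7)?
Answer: -86/3 ≈ -28.667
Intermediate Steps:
b = -14/3 (b = 7/6 + (7*(2 - 7))/6 = 7/6 + (7*(-5))/6 = 7/6 + (1/6)*(-35) = 7/6 - 35/6 = -14/3 ≈ -4.6667)
(1 + L)*(-6) + b = (1 + 3)*(-6) - 14/3 = 4*(-6) - 14/3 = -24 - 14/3 = -86/3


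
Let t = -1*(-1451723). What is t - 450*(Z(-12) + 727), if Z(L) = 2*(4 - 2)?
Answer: 1122773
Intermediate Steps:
Z(L) = 4 (Z(L) = 2*2 = 4)
t = 1451723
t - 450*(Z(-12) + 727) = 1451723 - 450*(4 + 727) = 1451723 - 450*731 = 1451723 - 1*328950 = 1451723 - 328950 = 1122773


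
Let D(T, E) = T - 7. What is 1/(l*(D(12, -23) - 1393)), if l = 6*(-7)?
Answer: 1/58296 ≈ 1.7154e-5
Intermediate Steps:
D(T, E) = -7 + T
l = -42
1/(l*(D(12, -23) - 1393)) = 1/(-42*((-7 + 12) - 1393)) = 1/(-42*(5 - 1393)) = 1/(-42*(-1388)) = 1/58296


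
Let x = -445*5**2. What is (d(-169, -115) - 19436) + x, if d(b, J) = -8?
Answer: -30569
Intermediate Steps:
x = -11125 (x = -445*25 = -11125)
(d(-169, -115) - 19436) + x = (-8 - 19436) - 11125 = -19444 - 11125 = -30569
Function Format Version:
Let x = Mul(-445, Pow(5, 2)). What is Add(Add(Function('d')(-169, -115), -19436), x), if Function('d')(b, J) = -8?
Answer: -30569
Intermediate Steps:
x = -11125 (x = Mul(-445, 25) = -11125)
Add(Add(Function('d')(-169, -115), -19436), x) = Add(Add(-8, -19436), -11125) = Add(-19444, -11125) = -30569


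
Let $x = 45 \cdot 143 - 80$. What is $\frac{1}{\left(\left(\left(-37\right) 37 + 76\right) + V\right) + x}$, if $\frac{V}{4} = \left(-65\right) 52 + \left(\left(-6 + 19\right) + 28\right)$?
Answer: $- \frac{1}{8294} \approx -0.00012057$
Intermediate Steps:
$V = -13356$ ($V = 4 \left(\left(-65\right) 52 + \left(\left(-6 + 19\right) + 28\right)\right) = 4 \left(-3380 + \left(13 + 28\right)\right) = 4 \left(-3380 + 41\right) = 4 \left(-3339\right) = -13356$)
$x = 6355$ ($x = 6435 - 80 = 6355$)
$\frac{1}{\left(\left(\left(-37\right) 37 + 76\right) + V\right) + x} = \frac{1}{\left(\left(\left(-37\right) 37 + 76\right) - 13356\right) + 6355} = \frac{1}{\left(\left(-1369 + 76\right) - 13356\right) + 6355} = \frac{1}{\left(-1293 - 13356\right) + 6355} = \frac{1}{-14649 + 6355} = \frac{1}{-8294} = - \frac{1}{8294}$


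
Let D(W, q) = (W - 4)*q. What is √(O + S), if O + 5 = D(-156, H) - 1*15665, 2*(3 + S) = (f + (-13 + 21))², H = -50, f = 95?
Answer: I*√9474/2 ≈ 48.667*I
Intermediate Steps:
D(W, q) = q*(-4 + W) (D(W, q) = (-4 + W)*q = q*(-4 + W))
S = 10603/2 (S = -3 + (95 + (-13 + 21))²/2 = -3 + (95 + 8)²/2 = -3 + (½)*103² = -3 + (½)*10609 = -3 + 10609/2 = 10603/2 ≈ 5301.5)
O = -7670 (O = -5 + (-50*(-4 - 156) - 1*15665) = -5 + (-50*(-160) - 15665) = -5 + (8000 - 15665) = -5 - 7665 = -7670)
√(O + S) = √(-7670 + 10603/2) = √(-4737/2) = I*√9474/2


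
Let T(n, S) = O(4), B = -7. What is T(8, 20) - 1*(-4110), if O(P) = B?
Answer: 4103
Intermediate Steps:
O(P) = -7
T(n, S) = -7
T(8, 20) - 1*(-4110) = -7 - 1*(-4110) = -7 + 4110 = 4103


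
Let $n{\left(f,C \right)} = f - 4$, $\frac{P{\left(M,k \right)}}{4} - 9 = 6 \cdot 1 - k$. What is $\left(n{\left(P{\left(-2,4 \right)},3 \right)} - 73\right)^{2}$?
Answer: $1089$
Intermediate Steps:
$P{\left(M,k \right)} = 60 - 4 k$ ($P{\left(M,k \right)} = 36 + 4 \left(6 \cdot 1 - k\right) = 36 + 4 \left(6 - k\right) = 36 - \left(-24 + 4 k\right) = 60 - 4 k$)
$n{\left(f,C \right)} = -4 + f$
$\left(n{\left(P{\left(-2,4 \right)},3 \right)} - 73\right)^{2} = \left(\left(-4 + \left(60 - 16\right)\right) - 73\right)^{2} = \left(\left(-4 + 44\right) - 73\right)^{2} = \left(40 - 73\right)^{2} = \left(-33\right)^{2} = 1089$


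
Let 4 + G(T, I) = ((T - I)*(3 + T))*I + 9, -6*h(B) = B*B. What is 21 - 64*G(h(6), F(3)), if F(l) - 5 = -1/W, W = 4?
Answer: -10103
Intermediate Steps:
F(l) = 19/4 (F(l) = 5 - 1/4 = 5 - 1*¼ = 5 - ¼ = 19/4)
h(B) = -B²/6 (h(B) = -B*B/6 = -B²/6)
G(T, I) = 5 + I*(3 + T)*(T - I) (G(T, I) = -4 + (((T - I)*(3 + T))*I + 9) = -4 + (((3 + T)*(T - I))*I + 9) = -4 + (I*(3 + T)*(T - I) + 9) = -4 + (9 + I*(3 + T)*(T - I)) = 5 + I*(3 + T)*(T - I))
21 - 64*G(h(6), F(3)) = 21 - 64*(5 - 3*(19/4)² + 19*(-⅙*6²)²/4 - (-⅙*6²)*(19/4)² + 3*(19/4)*(-⅙*6²)) = 21 - 64*(5 - 3*361/16 + 19*(-⅙*36)²/4 - 1*(-⅙*36)*361/16 + 3*(19/4)*(-⅙*36)) = 21 - 64*(5 - 1083/16 + (19/4)*(-6)² - 1*(-6)*361/16 + 3*(19/4)*(-6)) = 21 - 64*(5 - 1083/16 + (19/4)*36 + 1083/8 - 171/2) = 21 - 64*(5 - 1083/16 + 171 + 1083/8 - 171/2) = 21 - 64*2531/16 = 21 - 10124 = -10103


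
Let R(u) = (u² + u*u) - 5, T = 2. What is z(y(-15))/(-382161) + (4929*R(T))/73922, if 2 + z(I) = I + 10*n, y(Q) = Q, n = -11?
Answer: 5660402801/28250105442 ≈ 0.20037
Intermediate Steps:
R(u) = -5 + 2*u² (R(u) = (u² + u²) - 5 = 2*u² - 5 = -5 + 2*u²)
z(I) = -112 + I (z(I) = -2 + (I + 10*(-11)) = -2 + (I - 110) = -2 + (-110 + I) = -112 + I)
z(y(-15))/(-382161) + (4929*R(T))/73922 = (-112 - 15)/(-382161) + (4929*(-5 + 2*2²))/73922 = -127*(-1/382161) + (4929*(-5 + 2*4))*(1/73922) = 127/382161 + (4929*(-5 + 8))*(1/73922) = 127/382161 + (4929*3)*(1/73922) = 127/382161 + 14787*(1/73922) = 127/382161 + 14787/73922 = 5660402801/28250105442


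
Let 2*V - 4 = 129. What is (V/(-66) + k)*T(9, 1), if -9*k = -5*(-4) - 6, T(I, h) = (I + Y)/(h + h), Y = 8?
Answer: -17255/792 ≈ -21.787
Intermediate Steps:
V = 133/2 (V = 2 + (½)*129 = 2 + 129/2 = 133/2 ≈ 66.500)
T(I, h) = (8 + I)/(2*h) (T(I, h) = (I + 8)/(h + h) = (8 + I)/((2*h)) = (8 + I)*(1/(2*h)) = (8 + I)/(2*h))
k = -14/9 (k = -(-5*(-4) - 6)/9 = -(20 - 6)/9 = -⅑*14 = -14/9 ≈ -1.5556)
(V/(-66) + k)*T(9, 1) = ((133/2)/(-66) - 14/9)*((½)*(8 + 9)/1) = ((133/2)*(-1/66) - 14/9)*((½)*1*17) = (-133/132 - 14/9)*(17/2) = -1015/396*17/2 = -17255/792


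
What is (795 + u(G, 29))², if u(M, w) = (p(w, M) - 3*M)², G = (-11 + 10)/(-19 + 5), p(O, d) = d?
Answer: 1517569936/2401 ≈ 6.3206e+5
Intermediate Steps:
G = 1/14 (G = -1/(-14) = -1*(-1/14) = 1/14 ≈ 0.071429)
u(M, w) = 4*M² (u(M, w) = (M - 3*M)² = (-2*M)² = 4*M²)
(795 + u(G, 29))² = (795 + 4*(1/14)²)² = (795 + 4*(1/196))² = (795 + 1/49)² = (38956/49)² = 1517569936/2401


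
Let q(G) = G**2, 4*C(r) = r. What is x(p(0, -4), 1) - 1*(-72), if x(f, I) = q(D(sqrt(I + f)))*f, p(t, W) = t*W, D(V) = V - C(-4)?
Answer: 72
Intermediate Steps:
C(r) = r/4
D(V) = 1 + V (D(V) = V - (-4)/4 = V - 1*(-1) = V + 1 = 1 + V)
p(t, W) = W*t
x(f, I) = f*(1 + sqrt(I + f))**2 (x(f, I) = (1 + sqrt(I + f))**2*f = f*(1 + sqrt(I + f))**2)
x(p(0, -4), 1) - 1*(-72) = (-4*0)*(1 + sqrt(1 - 4*0))**2 - 1*(-72) = 0*(1 + sqrt(1 + 0))**2 + 72 = 0*(1 + sqrt(1))**2 + 72 = 0*(1 + 1)**2 + 72 = 0*2**2 + 72 = 0*4 + 72 = 0 + 72 = 72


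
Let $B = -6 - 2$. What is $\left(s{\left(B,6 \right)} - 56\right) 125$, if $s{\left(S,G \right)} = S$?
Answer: $-8000$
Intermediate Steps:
$B = -8$ ($B = -6 - 2 = -8$)
$\left(s{\left(B,6 \right)} - 56\right) 125 = \left(-8 - 56\right) 125 = \left(-64\right) 125 = -8000$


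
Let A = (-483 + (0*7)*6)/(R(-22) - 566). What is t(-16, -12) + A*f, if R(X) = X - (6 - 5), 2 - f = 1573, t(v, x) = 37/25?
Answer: -18948032/14725 ≈ -1286.8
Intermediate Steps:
t(v, x) = 37/25 (t(v, x) = 37*(1/25) = 37/25)
f = -1571 (f = 2 - 1*1573 = 2 - 1573 = -1571)
R(X) = -1 + X (R(X) = X - 1*1 = X - 1 = -1 + X)
A = 483/589 (A = (-483 + (0*7)*6)/((-1 - 22) - 566) = (-483 + 0*6)/(-23 - 566) = (-483 + 0)/(-589) = -483*(-1/589) = 483/589 ≈ 0.82003)
t(-16, -12) + A*f = 37/25 + (483/589)*(-1571) = 37/25 - 758793/589 = -18948032/14725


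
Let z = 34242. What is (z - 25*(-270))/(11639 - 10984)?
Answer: 40992/655 ≈ 62.583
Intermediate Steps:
(z - 25*(-270))/(11639 - 10984) = (34242 - 25*(-270))/(11639 - 10984) = (34242 + 6750)/655 = 40992*(1/655) = 40992/655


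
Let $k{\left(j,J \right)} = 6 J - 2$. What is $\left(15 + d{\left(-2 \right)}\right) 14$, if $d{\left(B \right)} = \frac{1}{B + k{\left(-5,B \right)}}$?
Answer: $\frac{1673}{8} \approx 209.13$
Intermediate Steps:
$k{\left(j,J \right)} = -2 + 6 J$ ($k{\left(j,J \right)} = 6 J - 2 = -2 + 6 J$)
$d{\left(B \right)} = \frac{1}{-2 + 7 B}$ ($d{\left(B \right)} = \frac{1}{B + \left(-2 + 6 B\right)} = \frac{1}{-2 + 7 B}$)
$\left(15 + d{\left(-2 \right)}\right) 14 = \left(15 + \frac{1}{-2 + 7 \left(-2\right)}\right) 14 = \left(15 + \frac{1}{-2 - 14}\right) 14 = \left(15 + \frac{1}{-16}\right) 14 = \left(15 - \frac{1}{16}\right) 14 = \frac{239}{16} \cdot 14 = \frac{1673}{8}$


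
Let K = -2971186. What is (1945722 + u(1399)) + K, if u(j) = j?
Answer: -1024065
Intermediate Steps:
(1945722 + u(1399)) + K = (1945722 + 1399) - 2971186 = 1947121 - 2971186 = -1024065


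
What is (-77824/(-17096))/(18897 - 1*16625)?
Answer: 304/151727 ≈ 0.0020036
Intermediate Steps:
(-77824/(-17096))/(18897 - 1*16625) = (-77824*(-1/17096))/(18897 - 16625) = (9728/2137)/2272 = (9728/2137)*(1/2272) = 304/151727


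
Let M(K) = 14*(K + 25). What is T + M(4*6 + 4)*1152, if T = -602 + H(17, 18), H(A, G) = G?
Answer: 854200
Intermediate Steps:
T = -584 (T = -602 + 18 = -584)
M(K) = 350 + 14*K (M(K) = 14*(25 + K) = 350 + 14*K)
T + M(4*6 + 4)*1152 = -584 + (350 + 14*(4*6 + 4))*1152 = -584 + (350 + 14*(24 + 4))*1152 = -584 + (350 + 14*28)*1152 = -584 + (350 + 392)*1152 = -584 + 742*1152 = -584 + 854784 = 854200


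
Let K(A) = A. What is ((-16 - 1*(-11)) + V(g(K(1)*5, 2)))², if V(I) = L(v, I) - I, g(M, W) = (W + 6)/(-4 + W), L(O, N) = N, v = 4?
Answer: 25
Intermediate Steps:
g(M, W) = (6 + W)/(-4 + W)
V(I) = 0 (V(I) = I - I = 0)
((-16 - 1*(-11)) + V(g(K(1)*5, 2)))² = ((-16 - 1*(-11)) + 0)² = ((-16 + 11) + 0)² = (-5 + 0)² = (-5)² = 25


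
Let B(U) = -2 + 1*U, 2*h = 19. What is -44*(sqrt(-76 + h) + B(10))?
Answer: -352 - 22*I*sqrt(266) ≈ -352.0 - 358.81*I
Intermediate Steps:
h = 19/2 (h = (1/2)*19 = 19/2 ≈ 9.5000)
B(U) = -2 + U
-44*(sqrt(-76 + h) + B(10)) = -44*(sqrt(-76 + 19/2) + (-2 + 10)) = -44*(sqrt(-133/2) + 8) = -44*(I*sqrt(266)/2 + 8) = -44*(8 + I*sqrt(266)/2) = -352 - 22*I*sqrt(266)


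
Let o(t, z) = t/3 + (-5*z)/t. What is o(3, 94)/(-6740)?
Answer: 467/20220 ≈ 0.023096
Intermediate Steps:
o(t, z) = t/3 - 5*z/t (o(t, z) = t*(⅓) - 5*z/t = t/3 - 5*z/t)
o(3, 94)/(-6740) = ((⅓)*3 - 5*94/3)/(-6740) = (1 - 5*94*⅓)*(-1/6740) = (1 - 470/3)*(-1/6740) = -467/3*(-1/6740) = 467/20220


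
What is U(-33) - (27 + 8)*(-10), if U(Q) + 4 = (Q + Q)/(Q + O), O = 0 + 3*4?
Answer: 2444/7 ≈ 349.14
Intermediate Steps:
O = 12 (O = 0 + 12 = 12)
U(Q) = -4 + 2*Q/(12 + Q) (U(Q) = -4 + (Q + Q)/(Q + 12) = -4 + (2*Q)/(12 + Q) = -4 + 2*Q/(12 + Q))
U(-33) - (27 + 8)*(-10) = 2*(-24 - 1*(-33))/(12 - 33) - (27 + 8)*(-10) = 2*(-24 + 33)/(-21) - 35*(-10) = 2*(-1/21)*9 - 1*(-350) = -6/7 + 350 = 2444/7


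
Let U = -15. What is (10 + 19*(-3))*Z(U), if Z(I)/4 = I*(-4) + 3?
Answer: -11844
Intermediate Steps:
Z(I) = 12 - 16*I (Z(I) = 4*(I*(-4) + 3) = 4*(-4*I + 3) = 4*(3 - 4*I) = 12 - 16*I)
(10 + 19*(-3))*Z(U) = (10 + 19*(-3))*(12 - 16*(-15)) = (10 - 57)*(12 + 240) = -47*252 = -11844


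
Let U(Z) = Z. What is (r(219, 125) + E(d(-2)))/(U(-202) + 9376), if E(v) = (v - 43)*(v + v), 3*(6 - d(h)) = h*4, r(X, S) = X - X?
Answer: -2678/41283 ≈ -0.064869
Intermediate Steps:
r(X, S) = 0
d(h) = 6 - 4*h/3 (d(h) = 6 - h*4/3 = 6 - 4*h/3)
E(v) = 2*v*(-43 + v) (E(v) = (-43 + v)*(2*v) = 2*v*(-43 + v))
(r(219, 125) + E(d(-2)))/(U(-202) + 9376) = (0 + 2*(6 - 4/3*(-2))*(-43 + (6 - 4/3*(-2))))/(-202 + 9376) = (0 + 2*(6 + 8/3)*(-43 + (6 + 8/3)))/9174 = (0 + 2*(26/3)*(-43 + 26/3))*(1/9174) = (0 + 2*(26/3)*(-103/3))*(1/9174) = (0 - 5356/9)*(1/9174) = -5356/9*1/9174 = -2678/41283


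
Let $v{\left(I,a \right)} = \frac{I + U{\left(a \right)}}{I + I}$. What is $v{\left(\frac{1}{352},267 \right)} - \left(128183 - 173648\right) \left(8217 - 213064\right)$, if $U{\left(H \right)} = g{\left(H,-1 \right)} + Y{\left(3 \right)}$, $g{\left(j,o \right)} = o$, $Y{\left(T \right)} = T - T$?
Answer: $- \frac{18626738061}{2} \approx -9.3134 \cdot 10^{9}$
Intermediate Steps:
$Y{\left(T \right)} = 0$
$U{\left(H \right)} = -1$ ($U{\left(H \right)} = -1 + 0 = -1$)
$v{\left(I,a \right)} = \frac{-1 + I}{2 I}$ ($v{\left(I,a \right)} = \frac{I - 1}{I + I} = \frac{-1 + I}{2 I}$)
$v{\left(\frac{1}{352},267 \right)} - \left(128183 - 173648\right) \left(8217 - 213064\right) = \frac{-1 + \frac{1}{352}}{2 \cdot \frac{1}{352}} - \left(128183 - 173648\right) \left(8217 - 213064\right) = \frac{\frac{1}{\frac{1}{352}} \left(-1 + \frac{1}{352}\right)}{2} - \left(-45465\right) \left(-204847\right) = \frac{1}{2} \cdot 352 \left(- \frac{351}{352}\right) - 9313368855 = - \frac{351}{2} - 9313368855 = - \frac{18626738061}{2}$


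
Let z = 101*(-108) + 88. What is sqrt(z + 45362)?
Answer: 3*sqrt(3838) ≈ 185.85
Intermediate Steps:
z = -10820 (z = -10908 + 88 = -10820)
sqrt(z + 45362) = sqrt(-10820 + 45362) = sqrt(34542) = 3*sqrt(3838)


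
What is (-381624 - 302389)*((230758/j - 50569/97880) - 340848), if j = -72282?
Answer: 824753101727683741657/3537481080 ≈ 2.3315e+11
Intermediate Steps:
(-381624 - 302389)*((230758/j - 50569/97880) - 340848) = (-381624 - 302389)*((230758/(-72282) - 50569/97880) - 340848) = -684013*((230758*(-1/72282) - 50569*1/97880) - 340848) = -684013*((-115379/36141 - 50569/97880) - 340848) = -684013*(-13120910749/3537481080 - 340848) = -684013*(-1205756472066589/3537481080) = 824753101727683741657/3537481080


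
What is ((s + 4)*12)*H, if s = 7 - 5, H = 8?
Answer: 576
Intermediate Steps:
s = 2
((s + 4)*12)*H = ((2 + 4)*12)*8 = (6*12)*8 = 72*8 = 576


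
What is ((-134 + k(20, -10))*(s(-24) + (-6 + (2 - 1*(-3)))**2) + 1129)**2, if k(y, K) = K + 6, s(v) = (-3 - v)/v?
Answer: 19775809/16 ≈ 1.2360e+6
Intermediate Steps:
s(v) = (-3 - v)/v
k(y, K) = 6 + K
((-134 + k(20, -10))*(s(-24) + (-6 + (2 - 1*(-3)))**2) + 1129)**2 = ((-134 + (6 - 10))*((-3 - 1*(-24))/(-24) + (-6 + (2 - 1*(-3)))**2) + 1129)**2 = ((-134 - 4)*(-(-3 + 24)/24 + (-6 + (2 + 3))**2) + 1129)**2 = (-138*(-1/24*21 + (-6 + 5)**2) + 1129)**2 = (-138*(-7/8 + (-1)**2) + 1129)**2 = (-138*(-7/8 + 1) + 1129)**2 = (-138*1/8 + 1129)**2 = (-69/4 + 1129)**2 = (4447/4)**2 = 19775809/16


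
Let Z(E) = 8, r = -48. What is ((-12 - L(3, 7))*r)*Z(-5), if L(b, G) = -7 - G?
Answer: -768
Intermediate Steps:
((-12 - L(3, 7))*r)*Z(-5) = ((-12 - (-7 - 1*7))*(-48))*8 = ((-12 - (-7 - 7))*(-48))*8 = ((-12 - 1*(-14))*(-48))*8 = ((-12 + 14)*(-48))*8 = (2*(-48))*8 = -96*8 = -768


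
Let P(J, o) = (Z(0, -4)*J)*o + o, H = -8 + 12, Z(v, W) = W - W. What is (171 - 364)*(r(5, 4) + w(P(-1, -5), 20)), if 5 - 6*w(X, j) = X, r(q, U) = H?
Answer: -3281/3 ≈ -1093.7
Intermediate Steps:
Z(v, W) = 0
H = 4
r(q, U) = 4
P(J, o) = o (P(J, o) = (0*J)*o + o = 0*o + o = 0 + o = o)
w(X, j) = ⅚ - X/6
(171 - 364)*(r(5, 4) + w(P(-1, -5), 20)) = (171 - 364)*(4 + (⅚ - ⅙*(-5))) = -193*(4 + (⅚ + ⅚)) = -193*(4 + 5/3) = -193*17/3 = -3281/3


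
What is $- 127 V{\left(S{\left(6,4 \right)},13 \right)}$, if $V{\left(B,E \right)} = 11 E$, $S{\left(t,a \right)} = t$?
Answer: $-18161$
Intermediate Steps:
$- 127 V{\left(S{\left(6,4 \right)},13 \right)} = - 127 \cdot 11 \cdot 13 = \left(-127\right) 143 = -18161$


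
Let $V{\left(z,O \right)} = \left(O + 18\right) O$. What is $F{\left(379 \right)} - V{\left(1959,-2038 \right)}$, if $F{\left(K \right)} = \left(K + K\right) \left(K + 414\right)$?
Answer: $-3515666$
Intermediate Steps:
$F{\left(K \right)} = 2 K \left(414 + K\right)$
$V{\left(z,O \right)} = O \left(18 + O\right)$ ($V{\left(z,O \right)} = \left(18 + O\right) O = O \left(18 + O\right)$)
$F{\left(379 \right)} - V{\left(1959,-2038 \right)} = 2 \cdot 379 \left(414 + 379\right) - - 2038 \left(18 - 2038\right) = 2 \cdot 379 \cdot 793 - \left(-2038\right) \left(-2020\right) = 601094 - 4116760 = -3515666$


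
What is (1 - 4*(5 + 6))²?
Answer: 1849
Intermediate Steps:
(1 - 4*(5 + 6))² = (1 - 4*11)² = (1 - 44)² = (-43)² = 1849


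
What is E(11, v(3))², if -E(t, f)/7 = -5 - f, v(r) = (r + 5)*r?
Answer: 41209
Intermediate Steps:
v(r) = r*(5 + r) (v(r) = (5 + r)*r = r*(5 + r))
E(t, f) = 35 + 7*f (E(t, f) = -7*(-5 - f) = 35 + 7*f)
E(11, v(3))² = (35 + 7*(3*(5 + 3)))² = (35 + 7*(3*8))² = (35 + 7*24)² = (35 + 168)² = 203² = 41209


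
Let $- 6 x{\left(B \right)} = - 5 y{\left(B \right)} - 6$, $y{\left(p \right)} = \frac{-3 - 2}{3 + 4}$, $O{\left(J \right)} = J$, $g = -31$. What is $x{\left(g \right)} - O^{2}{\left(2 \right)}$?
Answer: $- \frac{151}{42} \approx -3.5952$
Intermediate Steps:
$y{\left(p \right)} = - \frac{5}{7}$
$x{\left(B \right)} = \frac{17}{42}$ ($x{\left(B \right)} = - \frac{\left(-5\right) \left(- \frac{5}{7}\right) - 6}{6} = - \frac{\frac{25}{7} - 6}{6} = \left(- \frac{1}{6}\right) \left(- \frac{17}{7}\right) = \frac{17}{42}$)
$x{\left(g \right)} - O^{2}{\left(2 \right)} = \frac{17}{42} - 2^{2} = \frac{17}{42} - 4 = - \frac{151}{42}$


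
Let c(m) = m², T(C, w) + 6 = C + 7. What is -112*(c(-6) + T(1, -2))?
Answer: -4256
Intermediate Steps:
T(C, w) = 1 + C (T(C, w) = -6 + (C + 7) = -6 + (7 + C) = 1 + C)
-112*(c(-6) + T(1, -2)) = -112*((-6)² + (1 + 1)) = -112*(36 + 2) = -112*38 = -4256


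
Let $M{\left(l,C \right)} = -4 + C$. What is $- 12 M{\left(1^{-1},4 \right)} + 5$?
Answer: $5$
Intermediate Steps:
$- 12 M{\left(1^{-1},4 \right)} + 5 = - 12 \left(-4 + 4\right) + 5 = \left(-12\right) 0 + 5 = 0 + 5 = 5$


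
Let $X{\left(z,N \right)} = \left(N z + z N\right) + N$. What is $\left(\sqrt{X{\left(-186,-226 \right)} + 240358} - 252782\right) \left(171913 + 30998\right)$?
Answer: $-51292248402 + 405822 \sqrt{81051} \approx -5.1177 \cdot 10^{10}$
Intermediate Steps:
$X{\left(z,N \right)} = N + 2 N z$ ($X{\left(z,N \right)} = \left(N z + N z\right) + N = 2 N z + N = N + 2 N z$)
$\left(\sqrt{X{\left(-186,-226 \right)} + 240358} - 252782\right) \left(171913 + 30998\right) = \left(\sqrt{- 226 \left(1 + 2 \left(-186\right)\right) + 240358} - 252782\right) \left(171913 + 30998\right) = \left(\sqrt{- 226 \left(1 - 372\right) + 240358} - 252782\right) 202911 = \left(\sqrt{\left(-226\right) \left(-371\right) + 240358} - 252782\right) 202911 = \left(\sqrt{83846 + 240358} - 252782\right) 202911 = \left(\sqrt{324204} - 252782\right) 202911 = \left(2 \sqrt{81051} - 252782\right) 202911 = \left(-252782 + 2 \sqrt{81051}\right) 202911 = -51292248402 + 405822 \sqrt{81051}$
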